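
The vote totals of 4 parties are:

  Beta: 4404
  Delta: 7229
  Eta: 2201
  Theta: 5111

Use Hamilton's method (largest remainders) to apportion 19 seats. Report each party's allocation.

Beta: 5, Delta: 7, Eta: 2, Theta: 5

The standard divisor is 18945/19 ≈ 997.105.
Standard quotas: Beta 4.4168, Delta 7.2500, Eta 2.2074, Theta 5.1258.
Lower quotas: Beta 4, Delta 7, Eta 2, Theta 5 (sum 18, leaving 1 seat).
Remainders in descending order: Beta 0.4168, Delta 0.2500, Eta 0.2074, Theta 0.1258.
Largest remainder: Beta receives the extra seat.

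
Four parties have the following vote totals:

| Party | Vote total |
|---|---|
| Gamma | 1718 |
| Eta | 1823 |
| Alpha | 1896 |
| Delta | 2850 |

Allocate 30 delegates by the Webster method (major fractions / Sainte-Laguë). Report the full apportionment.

Standard divisor 8287/30 ≈ 276.233; standard quotas: Gamma 6.219, Eta 6.599, Alpha 6.864, Delta 10.317.
Rounding to the nearest integer gives Gamma 6, Eta 7, Alpha 7, Delta 10 — total 30, matching the house size, so no adjustment is needed.

Gamma 6, Eta 7, Alpha 7, Delta 10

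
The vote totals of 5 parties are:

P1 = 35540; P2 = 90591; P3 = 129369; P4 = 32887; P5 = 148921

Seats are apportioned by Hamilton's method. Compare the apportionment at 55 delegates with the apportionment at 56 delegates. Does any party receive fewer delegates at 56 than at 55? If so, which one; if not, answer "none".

At 55 seats: P1 5, P2 11, P3 16, P4 4, P5 19.
At 56 seats: P1 4, P2 12, P3 17, P4 4, P5 19.
P1 drops from 5 to 4.

P1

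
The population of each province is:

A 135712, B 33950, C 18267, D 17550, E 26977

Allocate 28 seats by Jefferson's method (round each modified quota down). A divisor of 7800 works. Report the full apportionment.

A: 17; B: 4; C: 2; D: 2; E: 3

With modified divisor 7800: modified quotas A 17.399, B 4.353, C 2.342, D 2.250, E 3.459.
Rounding down: A 17, B 4, C 2, D 2, E 3 (total 28).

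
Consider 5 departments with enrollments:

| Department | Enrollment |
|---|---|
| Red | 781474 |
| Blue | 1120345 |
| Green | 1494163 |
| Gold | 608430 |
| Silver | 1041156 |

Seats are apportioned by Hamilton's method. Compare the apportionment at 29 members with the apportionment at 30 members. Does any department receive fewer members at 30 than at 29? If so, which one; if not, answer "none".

At 29 seats: Red 4, Blue 6, Green 9, Gold 4, Silver 6.
At 30 seats: Red 5, Blue 7, Green 9, Gold 3, Silver 6.
Gold drops from 4 to 3.

Gold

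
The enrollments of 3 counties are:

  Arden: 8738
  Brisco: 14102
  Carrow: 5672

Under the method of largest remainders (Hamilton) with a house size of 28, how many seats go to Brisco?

14

The standard divisor is 28512/28 ≈ 1018.286.
Standard quotas: Arden 8.5811, Brisco 13.8488, Carrow 5.5701.
Lower quotas: Arden 8, Brisco 13, Carrow 5 (sum 26, leaving 2 seats).
Remainders in descending order: Brisco 0.8488, Arden 0.5811, Carrow 0.5701.
The surplus seats go to Brisco, Arden.
Brisco receives 14.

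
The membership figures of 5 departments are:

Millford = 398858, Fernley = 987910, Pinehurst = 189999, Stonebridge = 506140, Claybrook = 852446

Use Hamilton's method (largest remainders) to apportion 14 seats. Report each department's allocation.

Total 2935353; standard divisor 2935353/14 ≈ 209668.071.
Standard quotas: Millford 1.9023, Fernley 4.7118, Pinehurst 0.9062, Stonebridge 2.4140, Claybrook 4.0657.
Lower quotas: Millford 1, Fernley 4, Pinehurst 0, Stonebridge 2, Claybrook 4 (sum 11, leaving 3 seats).
Remainders in descending order: Pinehurst 0.9062, Millford 0.9023, Fernley 0.7118, Stonebridge 0.4140, Claybrook 0.0657.
Largest remainders: Pinehurst, Millford, Fernley receive the extra seats.

Millford=2; Fernley=5; Pinehurst=1; Stonebridge=2; Claybrook=4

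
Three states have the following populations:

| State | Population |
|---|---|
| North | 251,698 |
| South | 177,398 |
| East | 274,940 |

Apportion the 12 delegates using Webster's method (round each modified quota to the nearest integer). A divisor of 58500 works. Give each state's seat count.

With modified divisor 58500: modified quotas North 4.303, South 3.032, East 4.700.
Rounding to the nearest integer: North 4, South 3, East 5 (total 12).

North 4, South 3, East 5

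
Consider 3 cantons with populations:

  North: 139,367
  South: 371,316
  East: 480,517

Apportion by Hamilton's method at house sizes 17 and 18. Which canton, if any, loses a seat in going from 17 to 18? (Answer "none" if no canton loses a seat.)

At 17 seats: North 3, South 6, East 8.
At 18 seats: North 2, South 7, East 9.
North drops from 3 to 2.

North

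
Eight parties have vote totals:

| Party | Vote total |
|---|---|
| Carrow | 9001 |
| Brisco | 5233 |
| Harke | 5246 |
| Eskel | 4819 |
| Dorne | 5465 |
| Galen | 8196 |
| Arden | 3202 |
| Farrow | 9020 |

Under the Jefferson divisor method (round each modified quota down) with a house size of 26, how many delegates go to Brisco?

3

Standard divisor 50182/26 ≈ 1930.077; standard quotas: Carrow 4.664, Brisco 2.711, Harke 2.718, Eskel 2.497, Dorne 2.831, Galen 4.246, Arden 1.659, Farrow 4.673.
Rounding down gives 4, 2, 2, 2, 2, 4, 1, 4 = 21 seats, so the divisor must be adjusted.
With modified divisor 1700: modified quotas Carrow 5.295, Brisco 3.078, Harke 3.086, Eskel 2.835, Dorne 3.215, Galen 4.821, Arden 1.884, Farrow 5.306.
Rounding down: Carrow 5, Brisco 3, Harke 3, Eskel 2, Dorne 3, Galen 4, Arden 1, Farrow 5 (total 26).
Brisco receives 3.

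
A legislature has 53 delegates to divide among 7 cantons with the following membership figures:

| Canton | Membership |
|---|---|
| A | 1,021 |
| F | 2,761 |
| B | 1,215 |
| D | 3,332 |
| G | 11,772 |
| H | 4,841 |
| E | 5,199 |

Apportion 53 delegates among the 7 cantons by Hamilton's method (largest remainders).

The standard divisor is 30141/53 ≈ 568.698.
Standard quotas: A 1.7953, F 4.8549, B 2.1365, D 5.8590, G 20.6999, H 8.5124, E 9.1419.
Lower quotas: A 1, F 4, B 2, D 5, G 20, H 8, E 9 (sum 49, leaving 4 seats).
Remainders in descending order: D 0.8590, F 0.8549, A 0.7953, G 0.6999, H 0.5124, E 0.1419, B 0.1365.
Largest remainders: D, F, A, G receive the extra seats.

A 2; F 5; B 2; D 6; G 21; H 8; E 9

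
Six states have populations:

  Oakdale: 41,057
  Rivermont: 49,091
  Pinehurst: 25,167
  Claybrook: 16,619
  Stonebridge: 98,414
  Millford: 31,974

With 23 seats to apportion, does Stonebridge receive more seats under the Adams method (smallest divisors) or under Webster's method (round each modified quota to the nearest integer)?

Webster

Adams: Oakdale 4, Rivermont 4, Pinehurst 2, Claybrook 2, Stonebridge 8, Millford 3.
Webster: Oakdale 4, Rivermont 4, Pinehurst 2, Claybrook 1, Stonebridge 9, Millford 3.
Stonebridge gets 8 under Adams and 9 under Webster.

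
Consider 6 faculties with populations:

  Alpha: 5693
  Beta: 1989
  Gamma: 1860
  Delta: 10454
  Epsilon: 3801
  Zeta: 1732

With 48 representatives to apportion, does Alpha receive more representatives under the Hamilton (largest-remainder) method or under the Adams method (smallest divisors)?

Hamilton: Alpha 11, Beta 4, Gamma 3, Delta 20, Epsilon 7, Zeta 3.
Adams: Alpha 10, Beta 4, Gamma 4, Delta 19, Epsilon 7, Zeta 4.
Alpha gets 11 under Hamilton and 10 under Adams.

Hamilton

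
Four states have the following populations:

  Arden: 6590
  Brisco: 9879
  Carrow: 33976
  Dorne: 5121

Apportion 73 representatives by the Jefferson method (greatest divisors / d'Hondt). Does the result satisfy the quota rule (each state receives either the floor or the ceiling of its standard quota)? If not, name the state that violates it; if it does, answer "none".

Carrow

Standard quotas: Arden 8.658, Brisco 12.979, Carrow 44.636, Dorne 6.728.
Jefferson allocation: Arden 8, Brisco 13, Carrow 46, Dorne 6.
Carrow has quota 44.636 (lower 44, upper 45) but receives 46 — outside the quota interval.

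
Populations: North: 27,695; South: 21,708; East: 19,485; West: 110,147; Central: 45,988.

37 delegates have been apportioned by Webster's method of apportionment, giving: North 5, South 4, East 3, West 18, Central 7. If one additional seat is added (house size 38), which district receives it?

Central

Priority for the next seat is population ÷ (current seats + 0.5).
Priorities: North 5035.455, South 4824.000, East 5567.143, West 5953.892, Central 6131.733.
Highest priority: Central.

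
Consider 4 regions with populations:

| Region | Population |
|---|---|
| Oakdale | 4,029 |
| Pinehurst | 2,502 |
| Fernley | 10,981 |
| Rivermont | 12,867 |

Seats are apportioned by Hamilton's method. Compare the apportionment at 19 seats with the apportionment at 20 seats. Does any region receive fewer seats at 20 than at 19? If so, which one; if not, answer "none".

At 19 seats: Oakdale 2, Pinehurst 2, Fernley 7, Rivermont 8.
At 20 seats: Oakdale 3, Pinehurst 2, Fernley 7, Rivermont 8.
No region's allocation decreased.

none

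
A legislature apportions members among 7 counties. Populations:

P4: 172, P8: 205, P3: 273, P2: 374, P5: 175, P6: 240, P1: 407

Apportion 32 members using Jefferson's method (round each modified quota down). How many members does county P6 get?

Standard divisor 1846/32 ≈ 57.688; standard quotas: P4 2.982, P8 3.554, P3 4.732, P2 6.483, P5 3.034, P6 4.160, P1 7.055.
Rounding down gives 2, 3, 4, 6, 3, 4, 7 = 29 seats, so the divisor must be adjusted.
With modified divisor 52: modified quotas P4 3.308, P8 3.942, P3 5.250, P2 7.192, P5 3.365, P6 4.615, P1 7.827.
Rounding down: P4 3, P8 3, P3 5, P2 7, P5 3, P6 4, P1 7 (total 32).
P6 receives 4.

4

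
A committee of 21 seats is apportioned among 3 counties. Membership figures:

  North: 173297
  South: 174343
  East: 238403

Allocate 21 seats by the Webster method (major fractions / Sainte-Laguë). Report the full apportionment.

North: 6, South: 6, East: 9

Standard divisor 586043/21 ≈ 27906.81; standard quotas: North 6.210, South 6.247, East 8.543.
Rounding to the nearest integer gives North 6, South 6, East 9 — total 21, matching the house size, so no adjustment is needed.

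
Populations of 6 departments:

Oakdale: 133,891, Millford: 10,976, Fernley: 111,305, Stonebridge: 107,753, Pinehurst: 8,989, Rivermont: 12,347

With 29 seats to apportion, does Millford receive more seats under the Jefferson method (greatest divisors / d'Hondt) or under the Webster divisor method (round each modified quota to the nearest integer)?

Jefferson: Oakdale 11, Millford 0, Fernley 9, Stonebridge 8, Pinehurst 0, Rivermont 1.
Webster: Oakdale 10, Millford 1, Fernley 8, Stonebridge 8, Pinehurst 1, Rivermont 1.
Millford gets 0 under Jefferson and 1 under Webster.

Webster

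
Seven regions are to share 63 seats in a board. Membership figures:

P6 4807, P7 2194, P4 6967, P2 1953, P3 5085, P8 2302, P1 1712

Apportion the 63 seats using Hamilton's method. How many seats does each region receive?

Total 25020; standard divisor 25020/63 ≈ 397.143.
Standard quotas: P6 12.1040, P7 5.5245, P4 17.5428, P2 4.9176, P3 12.8040, P8 5.7964, P1 4.3108.
Lower quotas: P6 12, P7 5, P4 17, P2 4, P3 12, P8 5, P1 4 (sum 59, leaving 4 seats).
Remainders in descending order: P2 0.9176, P3 0.8040, P8 0.7964, P4 0.5428, P7 0.5245, P1 0.3108, P6 0.1040.
Largest remainders: P2, P3, P8, P4 receive the extra seats.

P6 12, P7 5, P4 18, P2 5, P3 13, P8 6, P1 4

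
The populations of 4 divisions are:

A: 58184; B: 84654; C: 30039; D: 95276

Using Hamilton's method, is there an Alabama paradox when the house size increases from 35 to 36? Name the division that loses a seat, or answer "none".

none

At 35 seats: A 8, B 11, C 4, D 12.
At 36 seats: A 8, B 11, C 4, D 13.
No division's allocation decreased.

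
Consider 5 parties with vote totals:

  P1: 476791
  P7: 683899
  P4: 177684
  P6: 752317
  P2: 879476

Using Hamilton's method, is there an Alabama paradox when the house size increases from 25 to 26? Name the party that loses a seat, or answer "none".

P4

At 25 seats: P1 4, P7 6, P4 2, P6 6, P2 7.
At 26 seats: P1 4, P7 6, P4 1, P6 7, P2 8.
P4 drops from 2 to 1.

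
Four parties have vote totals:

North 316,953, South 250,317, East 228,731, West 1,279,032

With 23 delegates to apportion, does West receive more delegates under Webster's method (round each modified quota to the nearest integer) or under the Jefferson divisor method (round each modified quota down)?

Jefferson

Webster: North 3, South 3, East 3, West 14.
Jefferson: North 3, South 3, East 2, West 15.
West gets 14 under Webster and 15 under Jefferson.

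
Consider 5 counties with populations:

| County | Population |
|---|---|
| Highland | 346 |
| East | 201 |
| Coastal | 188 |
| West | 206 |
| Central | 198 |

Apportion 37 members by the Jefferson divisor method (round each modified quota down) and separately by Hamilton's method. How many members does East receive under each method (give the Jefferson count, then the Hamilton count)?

6 and 7

Jefferson: Highland 12, East 6, Coastal 6, West 7, Central 6.
Hamilton: Highland 11, East 7, Coastal 6, West 7, Central 6.
East gets 6 under Jefferson and 7 under Hamilton.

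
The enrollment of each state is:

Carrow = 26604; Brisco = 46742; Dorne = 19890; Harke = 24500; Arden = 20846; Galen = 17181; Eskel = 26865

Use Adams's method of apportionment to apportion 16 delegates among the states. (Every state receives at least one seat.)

Standard divisor 182628/16 ≈ 11414.25; standard quotas: Carrow 2.331, Brisco 4.095, Dorne 1.743, Harke 2.146, Arden 1.826, Galen 1.505, Eskel 2.354.
Rounding up gives 3, 5, 2, 3, 2, 2, 3 = 20 seats, so the divisor must be adjusted.
With modified divisor 14500: modified quotas Carrow 1.835, Brisco 3.224, Dorne 1.372, Harke 1.690, Arden 1.438, Galen 1.185, Eskel 1.853.
Rounding up: Carrow 2, Brisco 4, Dorne 2, Harke 2, Arden 2, Galen 2, Eskel 2 (total 16).

Carrow 2, Brisco 4, Dorne 2, Harke 2, Arden 2, Galen 2, Eskel 2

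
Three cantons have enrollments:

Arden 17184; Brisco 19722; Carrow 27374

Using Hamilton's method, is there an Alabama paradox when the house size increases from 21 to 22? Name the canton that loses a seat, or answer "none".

none

At 21 seats: Arden 6, Brisco 6, Carrow 9.
At 22 seats: Arden 6, Brisco 7, Carrow 9.
No canton's allocation decreased.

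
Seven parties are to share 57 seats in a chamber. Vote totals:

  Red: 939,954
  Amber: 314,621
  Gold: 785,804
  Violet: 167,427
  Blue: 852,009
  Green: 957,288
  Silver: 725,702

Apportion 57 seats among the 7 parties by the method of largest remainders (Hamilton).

Red 11, Amber 4, Gold 9, Violet 2, Blue 10, Green 12, Silver 9

Standard divisor: 4742805 ÷ 57 ≈ 83207.105.
Standard quotas: Red 11.2966, Amber 3.7812, Gold 9.4440, Violet 2.0122, Blue 10.2396, Green 11.5049, Silver 8.7216.
Lower quotas: Red 11, Amber 3, Gold 9, Violet 2, Blue 10, Green 11, Silver 8 (sum 54, leaving 3 seats).
Remainders in descending order: Amber 0.7812, Silver 0.7216, Green 0.5049, Gold 0.4440, Red 0.2966, Blue 0.2396, Violet 0.0122.
Largest remainders: Amber, Silver, Green receive the extra seats.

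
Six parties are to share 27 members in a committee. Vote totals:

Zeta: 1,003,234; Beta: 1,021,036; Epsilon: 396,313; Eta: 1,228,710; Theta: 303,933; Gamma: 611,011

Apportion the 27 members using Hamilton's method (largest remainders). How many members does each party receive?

Zeta=6, Beta=6, Epsilon=2, Eta=7, Theta=2, Gamma=4

Standard divisor: 4564237 ÷ 27 ≈ 169045.815.
Standard quotas: Zeta 5.9347, Beta 6.0400, Epsilon 2.3444, Eta 7.2685, Theta 1.7979, Gamma 3.6145.
Lower quotas: Zeta 5, Beta 6, Epsilon 2, Eta 7, Theta 1, Gamma 3 (sum 24, leaving 3 seats).
Remainders in descending order: Zeta 0.9347, Theta 0.7979, Gamma 0.6145, Epsilon 0.3444, Eta 0.2685, Beta 0.0400.
Largest remainders: Zeta, Theta, Gamma receive the extra seats.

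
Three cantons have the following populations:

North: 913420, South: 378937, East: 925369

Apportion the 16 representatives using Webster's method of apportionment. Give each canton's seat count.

North=6, South=3, East=7

Standard divisor 2217726/16 ≈ 138607.875; standard quotas: North 6.590, South 2.734, East 6.676.
Rounding to the nearest integer gives 7, 3, 7 = 17 seats, so the divisor must be adjusted.
With modified divisor 141400: modified quotas North 6.460, South 2.680, East 6.544.
Rounding to the nearest integer: North 6, South 3, East 7 (total 16).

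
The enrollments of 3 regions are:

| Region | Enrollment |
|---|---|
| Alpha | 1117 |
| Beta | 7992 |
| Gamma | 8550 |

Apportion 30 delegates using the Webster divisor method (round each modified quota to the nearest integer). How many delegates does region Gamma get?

14

Standard divisor 17659/30 ≈ 588.633; standard quotas: Alpha 1.898, Beta 13.577, Gamma 14.525.
Rounding to the nearest integer gives 2, 14, 15 = 31 seats, so the divisor must be adjusted.
With modified divisor 591: modified quotas Alpha 1.890, Beta 13.523, Gamma 14.467.
Rounding to the nearest integer: Alpha 2, Beta 14, Gamma 14 (total 30).
Gamma receives 14.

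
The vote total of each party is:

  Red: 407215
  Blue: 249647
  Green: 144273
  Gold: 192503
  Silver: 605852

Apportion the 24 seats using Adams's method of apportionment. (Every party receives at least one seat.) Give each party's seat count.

Standard divisor 1599490/24 ≈ 66645.417; standard quotas: Red 6.110, Blue 3.746, Green 2.165, Gold 2.888, Silver 9.091.
Rounding up gives 7, 4, 3, 3, 10 = 27 seats, so the divisor must be adjusted.
With modified divisor 73900: modified quotas Red 5.510, Blue 3.378, Green 1.952, Gold 2.605, Silver 8.198.
Rounding up: Red 6, Blue 4, Green 2, Gold 3, Silver 9 (total 24).

Red 6, Blue 4, Green 2, Gold 3, Silver 9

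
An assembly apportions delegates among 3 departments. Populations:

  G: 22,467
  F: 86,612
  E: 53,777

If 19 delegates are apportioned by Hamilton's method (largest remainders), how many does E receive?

The standard divisor is 162856/19 ≈ 8571.368.
Standard quotas: G 2.6212, F 10.1048, E 6.2740.
Lower quotas: G 2, F 10, E 6 (sum 18, leaving 1 seat).
Remainders in descending order: G 0.6212, E 0.2740, F 0.1048.
The surplus seat goes to G.
E receives 6.

6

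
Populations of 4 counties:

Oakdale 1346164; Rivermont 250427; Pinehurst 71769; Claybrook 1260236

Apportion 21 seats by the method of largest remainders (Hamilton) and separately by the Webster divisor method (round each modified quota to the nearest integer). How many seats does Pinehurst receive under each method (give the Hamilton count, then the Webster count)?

Hamilton: Oakdale 10, Rivermont 2, Pinehurst 0, Claybrook 9.
Webster: Oakdale 9, Rivermont 2, Pinehurst 1, Claybrook 9.
Pinehurst gets 0 under Hamilton and 1 under Webster.

0 and 1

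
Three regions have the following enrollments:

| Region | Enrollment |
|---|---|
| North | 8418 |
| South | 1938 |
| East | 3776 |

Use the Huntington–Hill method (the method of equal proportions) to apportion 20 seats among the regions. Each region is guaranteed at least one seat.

North 12, South 3, East 5

With divisor 711: modified quotas North 11.840, South 2.726, East 5.311.
Geometric-mean thresholds: North √(11·12)=11.489, South √(2·3)=2.449, East √(5·6)=5.477.
Each quota rounded against its threshold gives North 12, South 3, East 5 (total 20).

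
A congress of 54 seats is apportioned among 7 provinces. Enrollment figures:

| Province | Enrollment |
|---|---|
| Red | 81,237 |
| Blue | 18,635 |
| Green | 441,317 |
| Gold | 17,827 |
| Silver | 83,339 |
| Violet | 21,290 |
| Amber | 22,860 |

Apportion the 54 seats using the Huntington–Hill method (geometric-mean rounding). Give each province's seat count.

Red: 6, Blue: 2, Green: 34, Gold: 1, Silver: 7, Violet: 2, Amber: 2

With divisor 12826: modified quotas Red 6.334, Blue 1.453, Green 34.408, Gold 1.390, Silver 6.498, Violet 1.660, Amber 1.782.
Geometric-mean thresholds: Red √(6·7)=6.481, Blue √(1·2)=1.414, Green √(34·35)=34.496, Gold √(1·2)=1.414, Silver √(6·7)=6.481, Violet √(1·2)=1.414, Amber √(1·2)=1.414.
Each quota rounded against its threshold gives Red 6, Blue 2, Green 34, Gold 1, Silver 7, Violet 2, Amber 2 (total 54).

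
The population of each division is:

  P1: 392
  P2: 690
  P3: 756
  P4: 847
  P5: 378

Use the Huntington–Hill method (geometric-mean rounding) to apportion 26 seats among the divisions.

With divisor 115: modified quotas P1 3.409, P2 6.000, P3 6.574, P4 7.365, P5 3.287.
Geometric-mean thresholds: P1 √(3·4)=3.464, P2 √(6·7)=6.481, P3 √(6·7)=6.481, P4 √(7·8)=7.483, P5 √(3·4)=3.464.
Each quota rounded against its threshold gives P1 3, P2 6, P3 7, P4 7, P5 3 (total 26).

P1=3, P2=6, P3=7, P4=7, P5=3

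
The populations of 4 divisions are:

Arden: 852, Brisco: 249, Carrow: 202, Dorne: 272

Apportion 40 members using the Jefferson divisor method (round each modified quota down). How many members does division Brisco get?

Standard divisor 1575/40 ≈ 39.375; standard quotas: Arden 21.638, Brisco 6.324, Carrow 5.130, Dorne 6.908.
Rounding down gives 21, 6, 5, 6 = 38 seats, so the divisor must be adjusted.
With modified divisor 38: modified quotas Arden 22.421, Brisco 6.553, Carrow 5.316, Dorne 7.158.
Rounding down: Arden 22, Brisco 6, Carrow 5, Dorne 7 (total 40).
Brisco receives 6.

6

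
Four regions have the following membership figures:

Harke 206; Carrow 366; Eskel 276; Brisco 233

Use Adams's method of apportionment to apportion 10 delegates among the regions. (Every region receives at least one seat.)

Standard divisor 1081/10 ≈ 108.1; standard quotas: Harke 1.906, Carrow 3.386, Eskel 2.553, Brisco 2.155.
Rounding up gives 2, 4, 3, 3 = 12 seats, so the divisor must be adjusted.
With modified divisor 130: modified quotas Harke 1.585, Carrow 2.815, Eskel 2.123, Brisco 1.792.
Rounding up: Harke 2, Carrow 3, Eskel 3, Brisco 2 (total 10).

Harke 2, Carrow 3, Eskel 3, Brisco 2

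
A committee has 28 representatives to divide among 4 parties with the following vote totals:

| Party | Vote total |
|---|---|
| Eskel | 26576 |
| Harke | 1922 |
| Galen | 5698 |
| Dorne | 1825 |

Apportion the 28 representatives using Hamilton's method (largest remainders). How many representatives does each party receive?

Eskel: 21, Harke: 2, Galen: 4, Dorne: 1

The standard divisor is 36021/28 ≈ 1286.464.
Standard quotas: Eskel 20.6582, Harke 1.4940, Galen 4.4292, Dorne 1.4186.
Lower quotas: Eskel 20, Harke 1, Galen 4, Dorne 1 (sum 26, leaving 2 seats).
Remainders in descending order: Eskel 0.6582, Harke 0.4940, Galen 0.4292, Dorne 0.4186.
Largest remainders: Eskel, Harke receive the extra seats.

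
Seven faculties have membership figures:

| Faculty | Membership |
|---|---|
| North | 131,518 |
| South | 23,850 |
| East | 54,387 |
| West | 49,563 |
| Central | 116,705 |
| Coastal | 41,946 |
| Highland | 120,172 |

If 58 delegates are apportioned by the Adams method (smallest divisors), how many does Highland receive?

Standard divisor 538141/58 ≈ 9278.293; standard quotas: North 14.175, South 2.571, East 5.862, West 5.342, Central 12.578, Coastal 4.521, Highland 12.952.
Rounding up gives 15, 3, 6, 6, 13, 5, 13 = 61 seats, so the divisor must be adjusted.
With modified divisor 9960: modified quotas North 13.205, South 2.395, East 5.461, West 4.976, Central 11.717, Coastal 4.211, Highland 12.065.
Rounding up: North 14, South 3, East 6, West 5, Central 12, Coastal 5, Highland 13 (total 58).
Highland receives 13.

13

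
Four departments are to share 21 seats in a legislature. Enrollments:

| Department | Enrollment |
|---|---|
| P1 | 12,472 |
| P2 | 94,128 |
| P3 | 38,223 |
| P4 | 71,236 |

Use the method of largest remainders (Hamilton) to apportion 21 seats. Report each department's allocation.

The standard divisor is 216059/21 ≈ 10288.524.
Standard quotas: P1 1.2122, P2 9.1488, P3 3.7151, P4 6.9238.
Lower quotas: P1 1, P2 9, P3 3, P4 6 (sum 19, leaving 2 seats).
Remainders in descending order: P4 0.9238, P3 0.7151, P1 0.2122, P2 0.1488.
The surplus seats go to P4, P3.

P1=1, P2=9, P3=4, P4=7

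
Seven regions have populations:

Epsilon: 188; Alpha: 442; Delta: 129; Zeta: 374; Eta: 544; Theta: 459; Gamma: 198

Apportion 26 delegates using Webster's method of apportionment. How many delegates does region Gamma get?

2

Standard divisor 2334/26 ≈ 89.769; standard quotas: Epsilon 2.094, Alpha 4.924, Delta 1.437, Zeta 4.166, Eta 6.060, Theta 5.113, Gamma 2.206.
Rounding to the nearest integer gives 2, 5, 1, 4, 6, 5, 2 = 25 seats, so the divisor must be adjusted.
With modified divisor 84.8: modified quotas Epsilon 2.217, Alpha 5.212, Delta 1.521, Zeta 4.410, Eta 6.415, Theta 5.413, Gamma 2.335.
Rounding to the nearest integer: Epsilon 2, Alpha 5, Delta 2, Zeta 4, Eta 6, Theta 5, Gamma 2 (total 26).
Gamma receives 2.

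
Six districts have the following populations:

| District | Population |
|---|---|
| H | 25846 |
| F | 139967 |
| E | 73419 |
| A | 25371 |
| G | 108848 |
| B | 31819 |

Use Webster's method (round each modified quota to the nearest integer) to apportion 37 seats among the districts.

Standard divisor 405270/37 ≈ 10953.243; standard quotas: H 2.360, F 12.779, E 6.703, A 2.316, G 9.938, B 2.905.
Rounding to the nearest integer gives H 2, F 13, E 7, A 2, G 10, B 3 — total 37, matching the house size, so no adjustment is needed.

H 2, F 13, E 7, A 2, G 10, B 3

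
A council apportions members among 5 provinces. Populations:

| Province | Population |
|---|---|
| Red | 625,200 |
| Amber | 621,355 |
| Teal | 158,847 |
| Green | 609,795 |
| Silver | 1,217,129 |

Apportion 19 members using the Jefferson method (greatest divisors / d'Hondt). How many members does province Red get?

4

Standard divisor 3232326/19 ≈ 170122.421; standard quotas: Red 3.675, Amber 3.652, Teal 0.934, Green 3.584, Silver 7.154.
Rounding down gives 3, 3, 0, 3, 7 = 16 seats, so the divisor must be adjusted.
With modified divisor 153900: modified quotas Red 4.062, Amber 4.037, Teal 1.032, Green 3.962, Silver 7.909.
Rounding down: Red 4, Amber 4, Teal 1, Green 3, Silver 7 (total 19).
Red receives 4.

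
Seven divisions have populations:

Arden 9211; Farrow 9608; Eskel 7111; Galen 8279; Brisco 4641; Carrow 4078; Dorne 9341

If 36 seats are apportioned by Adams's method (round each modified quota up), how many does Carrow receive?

Standard divisor 52269/36 ≈ 1451.917; standard quotas: Arden 6.344, Farrow 6.617, Eskel 4.898, Galen 5.702, Brisco 3.196, Carrow 2.809, Dorne 6.434.
Rounding up gives 7, 7, 5, 6, 4, 3, 7 = 39 seats, so the divisor must be adjusted.
With modified divisor 1580: modified quotas Arden 5.830, Farrow 6.081, Eskel 4.501, Galen 5.240, Brisco 2.937, Carrow 2.581, Dorne 5.912.
Rounding up: Arden 6, Farrow 7, Eskel 5, Galen 6, Brisco 3, Carrow 3, Dorne 6 (total 36).
Carrow receives 3.

3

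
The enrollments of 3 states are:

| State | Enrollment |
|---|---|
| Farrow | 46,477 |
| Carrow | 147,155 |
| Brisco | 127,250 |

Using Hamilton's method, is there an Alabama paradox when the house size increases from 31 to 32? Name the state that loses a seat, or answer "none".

Farrow

At 31 seats: Farrow 5, Carrow 14, Brisco 12.
At 32 seats: Farrow 4, Carrow 15, Brisco 13.
Farrow drops from 5 to 4.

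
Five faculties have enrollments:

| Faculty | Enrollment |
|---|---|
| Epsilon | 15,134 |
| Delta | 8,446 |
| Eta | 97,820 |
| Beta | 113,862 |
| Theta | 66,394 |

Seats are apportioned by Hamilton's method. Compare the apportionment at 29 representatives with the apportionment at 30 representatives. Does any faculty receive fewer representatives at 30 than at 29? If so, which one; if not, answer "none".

Epsilon

At 29 seats: Epsilon 2, Delta 1, Eta 9, Beta 11, Theta 6.
At 30 seats: Epsilon 1, Delta 1, Eta 10, Beta 11, Theta 7.
Epsilon drops from 2 to 1.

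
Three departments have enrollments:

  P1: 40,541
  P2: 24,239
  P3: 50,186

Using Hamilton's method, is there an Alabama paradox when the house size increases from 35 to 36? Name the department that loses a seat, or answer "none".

At 35 seats: P1 12, P2 8, P3 15.
At 36 seats: P1 13, P2 7, P3 16.
P2 drops from 8 to 7.

P2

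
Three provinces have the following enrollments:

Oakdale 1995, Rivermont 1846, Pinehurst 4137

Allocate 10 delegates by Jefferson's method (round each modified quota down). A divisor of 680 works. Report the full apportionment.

With modified divisor 680: modified quotas Oakdale 2.934, Rivermont 2.715, Pinehurst 6.084.
Rounding down: Oakdale 2, Rivermont 2, Pinehurst 6 (total 10).

Oakdale=2, Rivermont=2, Pinehurst=6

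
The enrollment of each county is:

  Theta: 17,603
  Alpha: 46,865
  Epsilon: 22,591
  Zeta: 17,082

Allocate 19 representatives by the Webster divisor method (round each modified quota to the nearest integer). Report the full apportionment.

Theta: 3, Alpha: 9, Epsilon: 4, Zeta: 3

Standard divisor 104141/19 ≈ 5481.105; standard quotas: Theta 3.212, Alpha 8.550, Epsilon 4.122, Zeta 3.117.
Rounding to the nearest integer gives Theta 3, Alpha 9, Epsilon 4, Zeta 3 — total 19, matching the house size, so no adjustment is needed.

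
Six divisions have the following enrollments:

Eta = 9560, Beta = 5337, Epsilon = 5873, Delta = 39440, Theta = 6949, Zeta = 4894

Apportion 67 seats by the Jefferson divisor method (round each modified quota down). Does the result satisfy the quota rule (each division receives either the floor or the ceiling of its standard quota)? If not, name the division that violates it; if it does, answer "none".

Standard quotas: Eta 8.890, Beta 4.963, Epsilon 5.461, Delta 36.674, Theta 6.462, Zeta 4.551.
Jefferson allocation: Eta 9, Beta 5, Epsilon 5, Delta 38, Theta 6, Zeta 4.
Delta has quota 36.674 (lower 36, upper 37) but receives 38 — outside the quota interval.

Delta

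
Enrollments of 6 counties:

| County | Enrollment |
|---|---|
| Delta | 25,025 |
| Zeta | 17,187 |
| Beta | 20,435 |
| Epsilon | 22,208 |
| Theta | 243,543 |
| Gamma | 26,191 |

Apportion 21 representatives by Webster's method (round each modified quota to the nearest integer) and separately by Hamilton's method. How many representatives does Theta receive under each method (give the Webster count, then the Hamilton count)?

15 and 14

Webster: Delta 1, Zeta 1, Beta 1, Epsilon 1, Theta 15, Gamma 2.
Hamilton: Delta 2, Zeta 1, Beta 1, Epsilon 1, Theta 14, Gamma 2.
Theta gets 15 under Webster and 14 under Hamilton.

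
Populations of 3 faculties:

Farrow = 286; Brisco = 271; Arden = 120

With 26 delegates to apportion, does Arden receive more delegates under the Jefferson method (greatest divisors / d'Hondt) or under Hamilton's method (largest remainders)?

Jefferson: Farrow 11, Brisco 11, Arden 4.
Hamilton: Farrow 11, Brisco 10, Arden 5.
Arden gets 4 under Jefferson and 5 under Hamilton.

Hamilton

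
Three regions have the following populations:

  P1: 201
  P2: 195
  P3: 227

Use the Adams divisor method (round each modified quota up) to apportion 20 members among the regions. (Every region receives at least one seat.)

Standard divisor 623/20 ≈ 31.15; standard quotas: P1 6.453, P2 6.260, P3 7.287.
Rounding up gives 7, 7, 8 = 22 seats, so the divisor must be adjusted.
With modified divisor 33: modified quotas P1 6.091, P2 5.909, P3 6.879.
Rounding up: P1 7, P2 6, P3 7 (total 20).

P1 7; P2 6; P3 7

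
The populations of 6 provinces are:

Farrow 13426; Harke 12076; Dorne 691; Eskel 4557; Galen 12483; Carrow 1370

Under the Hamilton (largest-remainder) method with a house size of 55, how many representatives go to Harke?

Standard divisor: 44603 ÷ 55 ≈ 810.964.
Standard quotas: Farrow 16.5556, Harke 14.8909, Dorne 0.8521, Eskel 5.6192, Galen 15.3928, Carrow 1.6893.
Lower quotas: Farrow 16, Harke 14, Dorne 0, Eskel 5, Galen 15, Carrow 1 (sum 51, leaving 4 seats).
Remainders in descending order: Harke 0.8909, Dorne 0.8521, Carrow 0.6893, Eskel 0.6192, Farrow 0.5556, Galen 0.3928.
The surplus seats go to Harke, Dorne, Carrow, Eskel.
Harke receives 15.

15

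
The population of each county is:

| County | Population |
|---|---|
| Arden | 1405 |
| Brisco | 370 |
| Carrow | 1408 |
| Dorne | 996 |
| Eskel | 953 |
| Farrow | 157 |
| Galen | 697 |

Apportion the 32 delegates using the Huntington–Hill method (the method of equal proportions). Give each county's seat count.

Arden=7, Brisco=2, Carrow=8, Dorne=5, Eskel=5, Farrow=1, Galen=4

With divisor 188: modified quotas Arden 7.473, Brisco 1.968, Carrow 7.489, Dorne 5.298, Eskel 5.069, Farrow 0.835, Galen 3.707.
Geometric-mean thresholds: Arden √(7·8)=7.483, Brisco √(1·2)=1.414, Carrow √(7·8)=7.483, Dorne √(5·6)=5.477, Eskel √(5·6)=5.477, Farrow (min 1), Galen √(3·4)=3.464.
Each quota rounded against its threshold gives Arden 7, Brisco 2, Carrow 8, Dorne 5, Eskel 5, Farrow 1, Galen 4 (total 32).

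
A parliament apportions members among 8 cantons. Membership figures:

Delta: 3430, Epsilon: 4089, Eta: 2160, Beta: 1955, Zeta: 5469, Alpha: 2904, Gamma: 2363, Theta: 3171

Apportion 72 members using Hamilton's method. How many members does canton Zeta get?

15

Standard divisor: 25541 ÷ 72 ≈ 354.736.
Standard quotas: Delta 9.6692, Epsilon 11.5269, Eta 6.0890, Beta 5.5111, Zeta 15.4171, Alpha 8.1864, Gamma 6.6613, Theta 8.9390.
Lower quotas: Delta 9, Epsilon 11, Eta 6, Beta 5, Zeta 15, Alpha 8, Gamma 6, Theta 8 (sum 68, leaving 4 seats).
Remainders in descending order: Theta 0.9390, Delta 0.6692, Gamma 0.6613, Epsilon 0.5269, Beta 0.5111, Zeta 0.4171, Alpha 0.1864, Eta 0.0890.
Largest remainders: Theta, Delta, Gamma, Epsilon receive the extra seats.
Zeta receives 15.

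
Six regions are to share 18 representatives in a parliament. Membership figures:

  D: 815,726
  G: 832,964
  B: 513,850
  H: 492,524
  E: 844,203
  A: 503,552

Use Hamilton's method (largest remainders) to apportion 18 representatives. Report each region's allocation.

D: 4, G: 4, B: 2, H: 2, E: 4, A: 2

Total 4002819; standard divisor 4002819/18 ≈ 222378.833.
Standard quotas: D 3.6682, G 3.7457, B 2.3107, H 2.2148, E 3.7962, A 2.2644.
Lower quotas: D 3, G 3, B 2, H 2, E 3, A 2 (sum 15, leaving 3 seats).
Remainders in descending order: E 0.7962, G 0.7457, D 0.6682, B 0.3107, A 0.2644, H 0.2148.
Largest remainders: E, G, D receive the extra seats.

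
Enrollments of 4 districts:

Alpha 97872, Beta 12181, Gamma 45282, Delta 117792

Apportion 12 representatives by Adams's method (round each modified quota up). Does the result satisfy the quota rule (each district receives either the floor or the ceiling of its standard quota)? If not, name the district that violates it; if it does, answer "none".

none

Standard quotas: Alpha 4.300, Beta 0.535, Gamma 1.989, Delta 5.175.
Adams allocation: Alpha 4, Beta 1, Gamma 2, Delta 5.
Every allocation lies between the lower and upper quota.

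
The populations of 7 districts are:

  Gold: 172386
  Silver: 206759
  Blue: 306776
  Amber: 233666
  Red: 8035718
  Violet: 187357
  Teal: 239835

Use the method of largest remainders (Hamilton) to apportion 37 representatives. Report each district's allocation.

Total 9382497; standard divisor 9382497/37 = 253581.
Standard quotas: Gold 0.6798, Silver 0.8154, Blue 1.2098, Amber 0.9215, Red 31.6890, Violet 0.7388, Teal 0.9458.
Lower quotas: Gold 0, Silver 0, Blue 1, Amber 0, Red 31, Violet 0, Teal 0 (sum 32, leaving 5 seats).
Remainders in descending order: Teal 0.9458, Amber 0.9215, Silver 0.8154, Violet 0.7388, Red 0.6890, Gold 0.6798, Blue 0.2098.
The surplus seats go to Teal, Amber, Silver, Violet, Red.

Gold: 0, Silver: 1, Blue: 1, Amber: 1, Red: 32, Violet: 1, Teal: 1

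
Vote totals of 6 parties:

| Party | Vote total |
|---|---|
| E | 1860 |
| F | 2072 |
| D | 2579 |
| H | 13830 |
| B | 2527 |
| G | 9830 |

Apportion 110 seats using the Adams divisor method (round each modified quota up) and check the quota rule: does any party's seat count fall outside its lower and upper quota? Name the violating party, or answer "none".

G

Standard quotas: E 6.257, F 6.970, D 8.676, H 46.526, B 8.501, G 33.069.
Adams allocation: E 7, F 7, D 9, H 46, B 9, G 32.
G has quota 33.069 (lower 33, upper 34) but receives 32 — outside the quota interval.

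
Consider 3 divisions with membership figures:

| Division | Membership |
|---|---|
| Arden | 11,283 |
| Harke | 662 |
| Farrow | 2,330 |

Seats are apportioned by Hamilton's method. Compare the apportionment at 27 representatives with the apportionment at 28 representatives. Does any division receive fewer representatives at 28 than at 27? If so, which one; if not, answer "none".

At 27 seats: Arden 21, Harke 1, Farrow 5.
At 28 seats: Arden 22, Harke 1, Farrow 5.
No division's allocation decreased.

none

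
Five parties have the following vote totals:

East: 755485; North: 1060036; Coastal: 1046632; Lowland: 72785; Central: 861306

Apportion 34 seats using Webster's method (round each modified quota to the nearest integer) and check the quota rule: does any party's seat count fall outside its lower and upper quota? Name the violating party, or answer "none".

none

Standard quotas: East 6.766, North 9.494, Coastal 9.374, Lowland 0.652, Central 7.714.
Webster allocation: East 7, North 9, Coastal 9, Lowland 1, Central 8.
Every allocation lies between the lower and upper quota.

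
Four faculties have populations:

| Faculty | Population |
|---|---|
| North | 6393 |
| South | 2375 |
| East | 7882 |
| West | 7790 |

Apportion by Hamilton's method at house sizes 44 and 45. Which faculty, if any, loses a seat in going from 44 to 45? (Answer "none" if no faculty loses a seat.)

none

At 44 seats: North 12, South 4, East 14, West 14.
At 45 seats: North 12, South 4, East 15, West 14.
No faculty's allocation decreased.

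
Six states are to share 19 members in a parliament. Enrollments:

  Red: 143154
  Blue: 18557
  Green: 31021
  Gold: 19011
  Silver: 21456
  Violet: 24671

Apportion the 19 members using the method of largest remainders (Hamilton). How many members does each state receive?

Red: 11, Blue: 1, Green: 2, Gold: 1, Silver: 2, Violet: 2

Total 257870; standard divisor 257870/19 ≈ 13572.105.
Standard quotas: Red 10.5477, Blue 1.3673, Green 2.2856, Gold 1.4007, Silver 1.5809, Violet 1.8178.
Lower quotas: Red 10, Blue 1, Green 2, Gold 1, Silver 1, Violet 1 (sum 16, leaving 3 seats).
Remainders in descending order: Violet 0.8178, Silver 0.5809, Red 0.5477, Gold 0.4007, Blue 0.3673, Green 0.2856.
The surplus seats go to Violet, Silver, Red.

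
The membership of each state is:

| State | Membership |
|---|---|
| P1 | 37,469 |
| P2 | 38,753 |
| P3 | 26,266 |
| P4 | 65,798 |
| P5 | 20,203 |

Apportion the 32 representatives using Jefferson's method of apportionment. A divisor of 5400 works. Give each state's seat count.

P1=6, P2=7, P3=4, P4=12, P5=3

With modified divisor 5400: modified quotas P1 6.939, P2 7.176, P3 4.864, P4 12.185, P5 3.741.
Rounding down: P1 6, P2 7, P3 4, P4 12, P5 3 (total 32).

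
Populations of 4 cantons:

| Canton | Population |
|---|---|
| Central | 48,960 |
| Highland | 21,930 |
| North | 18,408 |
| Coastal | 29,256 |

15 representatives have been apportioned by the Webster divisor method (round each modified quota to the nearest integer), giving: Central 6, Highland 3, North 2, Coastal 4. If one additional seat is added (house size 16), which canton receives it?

Central

Priority for the next seat is population ÷ (current seats + 0.5).
Priorities: Central 7532.308, Highland 6265.714, North 7363.200, Coastal 6501.333.
Highest priority: Central.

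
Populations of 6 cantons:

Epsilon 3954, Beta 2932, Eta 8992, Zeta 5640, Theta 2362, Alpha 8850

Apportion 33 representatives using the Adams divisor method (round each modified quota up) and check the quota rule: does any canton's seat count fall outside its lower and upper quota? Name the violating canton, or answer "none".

Standard quotas: Epsilon 3.987, Beta 2.956, Eta 9.066, Zeta 5.687, Theta 2.381, Alpha 8.923.
Adams allocation: Epsilon 4, Beta 3, Eta 9, Zeta 6, Theta 3, Alpha 8.
Every allocation lies between the lower and upper quota.

none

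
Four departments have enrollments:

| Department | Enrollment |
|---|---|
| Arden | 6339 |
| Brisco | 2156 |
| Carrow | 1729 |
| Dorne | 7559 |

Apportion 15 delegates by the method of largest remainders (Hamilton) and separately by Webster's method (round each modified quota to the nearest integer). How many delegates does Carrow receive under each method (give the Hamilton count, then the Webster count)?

2 and 1

Hamilton: Arden 5, Brisco 2, Carrow 2, Dorne 6.
Webster: Arden 5, Brisco 2, Carrow 1, Dorne 7.
Carrow gets 2 under Hamilton and 1 under Webster.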